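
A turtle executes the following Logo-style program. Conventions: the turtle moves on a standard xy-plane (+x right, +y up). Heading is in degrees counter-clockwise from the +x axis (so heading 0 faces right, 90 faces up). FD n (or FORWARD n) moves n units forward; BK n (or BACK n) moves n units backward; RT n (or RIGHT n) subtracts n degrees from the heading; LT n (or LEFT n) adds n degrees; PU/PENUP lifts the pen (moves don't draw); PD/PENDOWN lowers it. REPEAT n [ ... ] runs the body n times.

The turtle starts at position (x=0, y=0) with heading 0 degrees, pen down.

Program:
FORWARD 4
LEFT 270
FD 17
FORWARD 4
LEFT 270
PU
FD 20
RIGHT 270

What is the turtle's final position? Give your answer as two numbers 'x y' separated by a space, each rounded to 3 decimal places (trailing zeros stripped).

Answer: -16 -21

Derivation:
Executing turtle program step by step:
Start: pos=(0,0), heading=0, pen down
FD 4: (0,0) -> (4,0) [heading=0, draw]
LT 270: heading 0 -> 270
FD 17: (4,0) -> (4,-17) [heading=270, draw]
FD 4: (4,-17) -> (4,-21) [heading=270, draw]
LT 270: heading 270 -> 180
PU: pen up
FD 20: (4,-21) -> (-16,-21) [heading=180, move]
RT 270: heading 180 -> 270
Final: pos=(-16,-21), heading=270, 3 segment(s) drawn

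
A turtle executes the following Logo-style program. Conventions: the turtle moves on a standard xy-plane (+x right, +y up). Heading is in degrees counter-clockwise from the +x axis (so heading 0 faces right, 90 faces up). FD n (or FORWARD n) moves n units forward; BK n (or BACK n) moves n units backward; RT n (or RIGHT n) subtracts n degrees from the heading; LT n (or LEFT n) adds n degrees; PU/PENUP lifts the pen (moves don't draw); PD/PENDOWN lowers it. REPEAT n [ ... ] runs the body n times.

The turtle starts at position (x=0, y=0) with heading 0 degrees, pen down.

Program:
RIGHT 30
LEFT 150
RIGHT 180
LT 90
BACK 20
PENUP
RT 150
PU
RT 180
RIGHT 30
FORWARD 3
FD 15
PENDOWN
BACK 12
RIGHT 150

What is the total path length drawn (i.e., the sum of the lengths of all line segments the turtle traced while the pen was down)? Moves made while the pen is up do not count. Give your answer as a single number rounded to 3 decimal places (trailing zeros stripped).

Answer: 32

Derivation:
Executing turtle program step by step:
Start: pos=(0,0), heading=0, pen down
RT 30: heading 0 -> 330
LT 150: heading 330 -> 120
RT 180: heading 120 -> 300
LT 90: heading 300 -> 30
BK 20: (0,0) -> (-17.321,-10) [heading=30, draw]
PU: pen up
RT 150: heading 30 -> 240
PU: pen up
RT 180: heading 240 -> 60
RT 30: heading 60 -> 30
FD 3: (-17.321,-10) -> (-14.722,-8.5) [heading=30, move]
FD 15: (-14.722,-8.5) -> (-1.732,-1) [heading=30, move]
PD: pen down
BK 12: (-1.732,-1) -> (-12.124,-7) [heading=30, draw]
RT 150: heading 30 -> 240
Final: pos=(-12.124,-7), heading=240, 2 segment(s) drawn

Segment lengths:
  seg 1: (0,0) -> (-17.321,-10), length = 20
  seg 2: (-1.732,-1) -> (-12.124,-7), length = 12
Total = 32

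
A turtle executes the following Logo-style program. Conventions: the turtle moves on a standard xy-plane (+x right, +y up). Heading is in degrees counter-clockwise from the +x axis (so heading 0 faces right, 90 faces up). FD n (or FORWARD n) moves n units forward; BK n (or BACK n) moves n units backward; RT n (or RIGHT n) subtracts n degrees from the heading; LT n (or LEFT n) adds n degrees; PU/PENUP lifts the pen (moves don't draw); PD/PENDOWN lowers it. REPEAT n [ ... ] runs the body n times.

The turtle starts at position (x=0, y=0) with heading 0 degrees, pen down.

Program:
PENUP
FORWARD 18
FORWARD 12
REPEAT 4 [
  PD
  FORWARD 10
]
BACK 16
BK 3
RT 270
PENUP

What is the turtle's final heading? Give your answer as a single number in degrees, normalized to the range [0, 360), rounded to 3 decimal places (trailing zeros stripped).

Executing turtle program step by step:
Start: pos=(0,0), heading=0, pen down
PU: pen up
FD 18: (0,0) -> (18,0) [heading=0, move]
FD 12: (18,0) -> (30,0) [heading=0, move]
REPEAT 4 [
  -- iteration 1/4 --
  PD: pen down
  FD 10: (30,0) -> (40,0) [heading=0, draw]
  -- iteration 2/4 --
  PD: pen down
  FD 10: (40,0) -> (50,0) [heading=0, draw]
  -- iteration 3/4 --
  PD: pen down
  FD 10: (50,0) -> (60,0) [heading=0, draw]
  -- iteration 4/4 --
  PD: pen down
  FD 10: (60,0) -> (70,0) [heading=0, draw]
]
BK 16: (70,0) -> (54,0) [heading=0, draw]
BK 3: (54,0) -> (51,0) [heading=0, draw]
RT 270: heading 0 -> 90
PU: pen up
Final: pos=(51,0), heading=90, 6 segment(s) drawn

Answer: 90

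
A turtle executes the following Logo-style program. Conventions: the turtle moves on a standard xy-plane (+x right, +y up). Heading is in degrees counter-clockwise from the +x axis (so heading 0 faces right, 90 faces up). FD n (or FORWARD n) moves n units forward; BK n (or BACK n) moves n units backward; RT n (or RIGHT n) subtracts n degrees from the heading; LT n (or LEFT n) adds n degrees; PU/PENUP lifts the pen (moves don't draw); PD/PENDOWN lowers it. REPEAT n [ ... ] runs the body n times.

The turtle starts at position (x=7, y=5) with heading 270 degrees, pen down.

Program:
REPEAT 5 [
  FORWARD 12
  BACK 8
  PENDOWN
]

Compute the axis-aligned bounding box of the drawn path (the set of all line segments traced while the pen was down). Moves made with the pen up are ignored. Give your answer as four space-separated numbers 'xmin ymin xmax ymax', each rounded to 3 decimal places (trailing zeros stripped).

Answer: 7 -23 7 5

Derivation:
Executing turtle program step by step:
Start: pos=(7,5), heading=270, pen down
REPEAT 5 [
  -- iteration 1/5 --
  FD 12: (7,5) -> (7,-7) [heading=270, draw]
  BK 8: (7,-7) -> (7,1) [heading=270, draw]
  PD: pen down
  -- iteration 2/5 --
  FD 12: (7,1) -> (7,-11) [heading=270, draw]
  BK 8: (7,-11) -> (7,-3) [heading=270, draw]
  PD: pen down
  -- iteration 3/5 --
  FD 12: (7,-3) -> (7,-15) [heading=270, draw]
  BK 8: (7,-15) -> (7,-7) [heading=270, draw]
  PD: pen down
  -- iteration 4/5 --
  FD 12: (7,-7) -> (7,-19) [heading=270, draw]
  BK 8: (7,-19) -> (7,-11) [heading=270, draw]
  PD: pen down
  -- iteration 5/5 --
  FD 12: (7,-11) -> (7,-23) [heading=270, draw]
  BK 8: (7,-23) -> (7,-15) [heading=270, draw]
  PD: pen down
]
Final: pos=(7,-15), heading=270, 10 segment(s) drawn

Segment endpoints: x in {7, 7}, y in {-23, -19, -15, -11, -7, -3, 1, 5}
xmin=7, ymin=-23, xmax=7, ymax=5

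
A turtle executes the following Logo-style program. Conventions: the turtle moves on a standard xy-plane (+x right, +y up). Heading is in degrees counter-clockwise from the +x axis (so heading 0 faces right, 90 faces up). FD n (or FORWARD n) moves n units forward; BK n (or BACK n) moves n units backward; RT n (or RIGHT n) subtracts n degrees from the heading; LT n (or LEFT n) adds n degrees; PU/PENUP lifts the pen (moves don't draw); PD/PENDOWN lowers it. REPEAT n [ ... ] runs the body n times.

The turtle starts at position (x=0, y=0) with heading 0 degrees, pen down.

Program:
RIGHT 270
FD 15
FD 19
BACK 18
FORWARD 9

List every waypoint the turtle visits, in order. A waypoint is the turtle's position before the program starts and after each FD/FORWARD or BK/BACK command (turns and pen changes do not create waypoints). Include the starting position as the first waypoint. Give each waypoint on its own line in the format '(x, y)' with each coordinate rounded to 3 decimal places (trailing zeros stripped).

Executing turtle program step by step:
Start: pos=(0,0), heading=0, pen down
RT 270: heading 0 -> 90
FD 15: (0,0) -> (0,15) [heading=90, draw]
FD 19: (0,15) -> (0,34) [heading=90, draw]
BK 18: (0,34) -> (0,16) [heading=90, draw]
FD 9: (0,16) -> (0,25) [heading=90, draw]
Final: pos=(0,25), heading=90, 4 segment(s) drawn
Waypoints (5 total):
(0, 0)
(0, 15)
(0, 34)
(0, 16)
(0, 25)

Answer: (0, 0)
(0, 15)
(0, 34)
(0, 16)
(0, 25)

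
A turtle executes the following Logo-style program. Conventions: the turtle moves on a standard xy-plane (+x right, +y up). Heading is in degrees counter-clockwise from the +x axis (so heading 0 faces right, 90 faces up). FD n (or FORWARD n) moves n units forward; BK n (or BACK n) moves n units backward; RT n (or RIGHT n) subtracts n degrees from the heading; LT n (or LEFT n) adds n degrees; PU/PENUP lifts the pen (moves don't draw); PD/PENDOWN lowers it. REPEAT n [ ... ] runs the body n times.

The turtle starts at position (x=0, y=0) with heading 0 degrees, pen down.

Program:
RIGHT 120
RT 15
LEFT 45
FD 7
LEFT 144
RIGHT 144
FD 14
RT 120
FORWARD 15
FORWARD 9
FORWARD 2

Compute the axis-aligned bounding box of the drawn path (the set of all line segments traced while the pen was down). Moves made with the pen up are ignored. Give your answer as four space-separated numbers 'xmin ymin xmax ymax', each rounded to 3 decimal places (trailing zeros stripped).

Answer: -22.517 -21 0 0

Derivation:
Executing turtle program step by step:
Start: pos=(0,0), heading=0, pen down
RT 120: heading 0 -> 240
RT 15: heading 240 -> 225
LT 45: heading 225 -> 270
FD 7: (0,0) -> (0,-7) [heading=270, draw]
LT 144: heading 270 -> 54
RT 144: heading 54 -> 270
FD 14: (0,-7) -> (0,-21) [heading=270, draw]
RT 120: heading 270 -> 150
FD 15: (0,-21) -> (-12.99,-13.5) [heading=150, draw]
FD 9: (-12.99,-13.5) -> (-20.785,-9) [heading=150, draw]
FD 2: (-20.785,-9) -> (-22.517,-8) [heading=150, draw]
Final: pos=(-22.517,-8), heading=150, 5 segment(s) drawn

Segment endpoints: x in {-22.517, -20.785, -12.99, 0, 0, 0}, y in {-21, -13.5, -9, -8, -7, 0}
xmin=-22.517, ymin=-21, xmax=0, ymax=0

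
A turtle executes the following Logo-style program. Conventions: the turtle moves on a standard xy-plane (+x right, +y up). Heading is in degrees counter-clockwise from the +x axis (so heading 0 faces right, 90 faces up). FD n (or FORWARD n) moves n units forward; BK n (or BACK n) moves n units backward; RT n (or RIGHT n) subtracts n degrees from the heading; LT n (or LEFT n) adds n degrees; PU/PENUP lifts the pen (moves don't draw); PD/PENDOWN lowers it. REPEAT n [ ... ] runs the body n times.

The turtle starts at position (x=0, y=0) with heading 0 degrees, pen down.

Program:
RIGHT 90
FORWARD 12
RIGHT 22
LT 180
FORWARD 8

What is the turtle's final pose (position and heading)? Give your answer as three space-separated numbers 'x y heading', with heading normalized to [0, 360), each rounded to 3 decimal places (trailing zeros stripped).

Answer: 2.997 -4.583 68

Derivation:
Executing turtle program step by step:
Start: pos=(0,0), heading=0, pen down
RT 90: heading 0 -> 270
FD 12: (0,0) -> (0,-12) [heading=270, draw]
RT 22: heading 270 -> 248
LT 180: heading 248 -> 68
FD 8: (0,-12) -> (2.997,-4.583) [heading=68, draw]
Final: pos=(2.997,-4.583), heading=68, 2 segment(s) drawn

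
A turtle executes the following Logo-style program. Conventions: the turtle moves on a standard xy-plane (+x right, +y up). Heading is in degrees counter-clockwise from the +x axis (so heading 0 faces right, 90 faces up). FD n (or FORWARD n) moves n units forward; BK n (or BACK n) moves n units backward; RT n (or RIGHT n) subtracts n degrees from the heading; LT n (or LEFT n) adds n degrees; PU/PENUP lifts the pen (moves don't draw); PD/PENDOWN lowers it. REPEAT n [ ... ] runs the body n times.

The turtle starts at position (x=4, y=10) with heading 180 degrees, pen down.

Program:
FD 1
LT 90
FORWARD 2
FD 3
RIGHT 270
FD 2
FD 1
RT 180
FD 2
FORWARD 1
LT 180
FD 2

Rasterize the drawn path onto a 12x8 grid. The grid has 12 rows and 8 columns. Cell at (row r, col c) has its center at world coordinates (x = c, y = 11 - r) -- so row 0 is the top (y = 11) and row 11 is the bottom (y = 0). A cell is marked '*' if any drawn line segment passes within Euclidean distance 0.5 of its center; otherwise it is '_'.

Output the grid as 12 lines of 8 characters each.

Segment 0: (4,10) -> (3,10)
Segment 1: (3,10) -> (3,8)
Segment 2: (3,8) -> (3,5)
Segment 3: (3,5) -> (5,5)
Segment 4: (5,5) -> (6,5)
Segment 5: (6,5) -> (4,5)
Segment 6: (4,5) -> (3,5)
Segment 7: (3,5) -> (5,5)

Answer: ________
___**___
___*____
___*____
___*____
___*____
___****_
________
________
________
________
________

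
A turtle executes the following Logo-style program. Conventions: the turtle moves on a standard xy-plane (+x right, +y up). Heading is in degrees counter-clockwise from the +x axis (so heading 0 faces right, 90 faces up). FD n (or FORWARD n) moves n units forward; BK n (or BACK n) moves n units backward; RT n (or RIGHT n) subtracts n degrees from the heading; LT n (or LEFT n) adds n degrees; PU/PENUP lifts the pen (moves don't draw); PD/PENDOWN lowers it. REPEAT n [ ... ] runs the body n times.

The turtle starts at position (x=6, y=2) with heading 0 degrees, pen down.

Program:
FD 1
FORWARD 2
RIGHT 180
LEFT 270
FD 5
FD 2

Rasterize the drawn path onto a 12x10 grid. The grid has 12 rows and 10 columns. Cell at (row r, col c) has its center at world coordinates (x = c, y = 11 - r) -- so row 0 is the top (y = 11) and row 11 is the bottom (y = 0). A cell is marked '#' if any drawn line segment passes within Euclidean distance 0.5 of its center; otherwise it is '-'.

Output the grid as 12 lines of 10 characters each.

Segment 0: (6,2) -> (7,2)
Segment 1: (7,2) -> (9,2)
Segment 2: (9,2) -> (9,7)
Segment 3: (9,7) -> (9,9)

Answer: ----------
----------
---------#
---------#
---------#
---------#
---------#
---------#
---------#
------####
----------
----------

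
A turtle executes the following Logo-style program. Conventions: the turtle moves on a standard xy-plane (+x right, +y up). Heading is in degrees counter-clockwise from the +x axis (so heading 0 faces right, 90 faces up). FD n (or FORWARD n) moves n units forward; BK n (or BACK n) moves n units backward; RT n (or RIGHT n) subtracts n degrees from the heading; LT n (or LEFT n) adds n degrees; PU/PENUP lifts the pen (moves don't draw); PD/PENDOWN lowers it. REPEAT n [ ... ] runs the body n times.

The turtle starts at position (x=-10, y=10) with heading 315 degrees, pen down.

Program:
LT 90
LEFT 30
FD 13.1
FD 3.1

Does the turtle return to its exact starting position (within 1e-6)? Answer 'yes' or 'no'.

Executing turtle program step by step:
Start: pos=(-10,10), heading=315, pen down
LT 90: heading 315 -> 45
LT 30: heading 45 -> 75
FD 13.1: (-10,10) -> (-6.609,22.654) [heading=75, draw]
FD 3.1: (-6.609,22.654) -> (-5.807,25.648) [heading=75, draw]
Final: pos=(-5.807,25.648), heading=75, 2 segment(s) drawn

Start position: (-10, 10)
Final position: (-5.807, 25.648)
Distance = 16.2; >= 1e-6 -> NOT closed

Answer: no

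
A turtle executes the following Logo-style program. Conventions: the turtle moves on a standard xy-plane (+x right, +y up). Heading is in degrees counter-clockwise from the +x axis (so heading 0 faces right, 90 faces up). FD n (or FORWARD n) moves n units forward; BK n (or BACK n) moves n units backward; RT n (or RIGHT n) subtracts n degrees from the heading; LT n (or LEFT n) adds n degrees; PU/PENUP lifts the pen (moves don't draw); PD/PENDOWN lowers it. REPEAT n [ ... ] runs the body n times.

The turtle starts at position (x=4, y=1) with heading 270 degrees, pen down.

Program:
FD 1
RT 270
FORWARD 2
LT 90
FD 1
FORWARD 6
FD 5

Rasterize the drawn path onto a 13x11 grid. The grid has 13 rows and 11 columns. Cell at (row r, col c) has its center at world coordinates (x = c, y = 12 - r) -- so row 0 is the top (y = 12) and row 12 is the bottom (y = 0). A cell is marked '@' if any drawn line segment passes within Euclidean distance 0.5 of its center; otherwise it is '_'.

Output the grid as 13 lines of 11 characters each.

Segment 0: (4,1) -> (4,0)
Segment 1: (4,0) -> (6,0)
Segment 2: (6,0) -> (6,1)
Segment 3: (6,1) -> (6,7)
Segment 4: (6,7) -> (6,12)

Answer: ______@____
______@____
______@____
______@____
______@____
______@____
______@____
______@____
______@____
______@____
______@____
____@_@____
____@@@____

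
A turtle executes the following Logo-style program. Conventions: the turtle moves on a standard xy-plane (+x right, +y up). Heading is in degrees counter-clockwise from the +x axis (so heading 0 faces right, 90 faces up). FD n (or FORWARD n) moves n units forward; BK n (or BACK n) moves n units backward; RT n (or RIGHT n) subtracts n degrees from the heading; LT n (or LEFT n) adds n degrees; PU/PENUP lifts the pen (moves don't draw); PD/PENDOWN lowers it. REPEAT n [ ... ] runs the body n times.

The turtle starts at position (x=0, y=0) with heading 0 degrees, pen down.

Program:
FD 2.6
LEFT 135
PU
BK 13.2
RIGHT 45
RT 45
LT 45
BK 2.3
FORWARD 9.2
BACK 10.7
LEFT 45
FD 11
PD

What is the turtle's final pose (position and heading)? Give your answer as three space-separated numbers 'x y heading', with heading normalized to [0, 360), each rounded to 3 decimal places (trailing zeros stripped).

Executing turtle program step by step:
Start: pos=(0,0), heading=0, pen down
FD 2.6: (0,0) -> (2.6,0) [heading=0, draw]
LT 135: heading 0 -> 135
PU: pen up
BK 13.2: (2.6,0) -> (11.934,-9.334) [heading=135, move]
RT 45: heading 135 -> 90
RT 45: heading 90 -> 45
LT 45: heading 45 -> 90
BK 2.3: (11.934,-9.334) -> (11.934,-11.634) [heading=90, move]
FD 9.2: (11.934,-11.634) -> (11.934,-2.434) [heading=90, move]
BK 10.7: (11.934,-2.434) -> (11.934,-13.134) [heading=90, move]
LT 45: heading 90 -> 135
FD 11: (11.934,-13.134) -> (4.156,-5.356) [heading=135, move]
PD: pen down
Final: pos=(4.156,-5.356), heading=135, 1 segment(s) drawn

Answer: 4.156 -5.356 135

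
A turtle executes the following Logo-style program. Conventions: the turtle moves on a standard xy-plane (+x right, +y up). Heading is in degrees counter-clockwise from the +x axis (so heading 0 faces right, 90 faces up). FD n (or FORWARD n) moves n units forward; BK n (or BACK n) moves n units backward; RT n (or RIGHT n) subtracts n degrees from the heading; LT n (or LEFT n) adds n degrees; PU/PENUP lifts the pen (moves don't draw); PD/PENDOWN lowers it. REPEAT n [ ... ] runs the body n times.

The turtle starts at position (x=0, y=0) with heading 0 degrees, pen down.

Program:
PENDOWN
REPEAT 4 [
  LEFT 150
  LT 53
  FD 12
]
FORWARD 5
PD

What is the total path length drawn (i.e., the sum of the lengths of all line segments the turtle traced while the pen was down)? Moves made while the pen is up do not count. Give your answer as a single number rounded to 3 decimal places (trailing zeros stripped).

Answer: 53

Derivation:
Executing turtle program step by step:
Start: pos=(0,0), heading=0, pen down
PD: pen down
REPEAT 4 [
  -- iteration 1/4 --
  LT 150: heading 0 -> 150
  LT 53: heading 150 -> 203
  FD 12: (0,0) -> (-11.046,-4.689) [heading=203, draw]
  -- iteration 2/4 --
  LT 150: heading 203 -> 353
  LT 53: heading 353 -> 46
  FD 12: (-11.046,-4.689) -> (-2.71,3.943) [heading=46, draw]
  -- iteration 3/4 --
  LT 150: heading 46 -> 196
  LT 53: heading 196 -> 249
  FD 12: (-2.71,3.943) -> (-7.011,-7.26) [heading=249, draw]
  -- iteration 4/4 --
  LT 150: heading 249 -> 39
  LT 53: heading 39 -> 92
  FD 12: (-7.011,-7.26) -> (-7.429,4.733) [heading=92, draw]
]
FD 5: (-7.429,4.733) -> (-7.604,9.73) [heading=92, draw]
PD: pen down
Final: pos=(-7.604,9.73), heading=92, 5 segment(s) drawn

Segment lengths:
  seg 1: (0,0) -> (-11.046,-4.689), length = 12
  seg 2: (-11.046,-4.689) -> (-2.71,3.943), length = 12
  seg 3: (-2.71,3.943) -> (-7.011,-7.26), length = 12
  seg 4: (-7.011,-7.26) -> (-7.429,4.733), length = 12
  seg 5: (-7.429,4.733) -> (-7.604,9.73), length = 5
Total = 53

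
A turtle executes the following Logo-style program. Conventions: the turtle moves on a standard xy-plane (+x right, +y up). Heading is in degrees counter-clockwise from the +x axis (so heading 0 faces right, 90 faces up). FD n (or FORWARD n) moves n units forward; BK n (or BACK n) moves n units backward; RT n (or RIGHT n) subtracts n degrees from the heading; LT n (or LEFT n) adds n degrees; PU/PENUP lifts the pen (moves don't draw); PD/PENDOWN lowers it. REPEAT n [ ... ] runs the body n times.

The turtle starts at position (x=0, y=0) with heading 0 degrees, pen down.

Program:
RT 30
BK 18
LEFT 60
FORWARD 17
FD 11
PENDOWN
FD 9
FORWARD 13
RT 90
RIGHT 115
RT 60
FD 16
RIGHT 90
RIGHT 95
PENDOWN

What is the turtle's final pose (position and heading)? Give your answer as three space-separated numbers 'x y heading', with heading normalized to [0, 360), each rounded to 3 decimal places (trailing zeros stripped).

Answer: 18.536 47.106 300

Derivation:
Executing turtle program step by step:
Start: pos=(0,0), heading=0, pen down
RT 30: heading 0 -> 330
BK 18: (0,0) -> (-15.588,9) [heading=330, draw]
LT 60: heading 330 -> 30
FD 17: (-15.588,9) -> (-0.866,17.5) [heading=30, draw]
FD 11: (-0.866,17.5) -> (8.66,23) [heading=30, draw]
PD: pen down
FD 9: (8.66,23) -> (16.454,27.5) [heading=30, draw]
FD 13: (16.454,27.5) -> (27.713,34) [heading=30, draw]
RT 90: heading 30 -> 300
RT 115: heading 300 -> 185
RT 60: heading 185 -> 125
FD 16: (27.713,34) -> (18.536,47.106) [heading=125, draw]
RT 90: heading 125 -> 35
RT 95: heading 35 -> 300
PD: pen down
Final: pos=(18.536,47.106), heading=300, 6 segment(s) drawn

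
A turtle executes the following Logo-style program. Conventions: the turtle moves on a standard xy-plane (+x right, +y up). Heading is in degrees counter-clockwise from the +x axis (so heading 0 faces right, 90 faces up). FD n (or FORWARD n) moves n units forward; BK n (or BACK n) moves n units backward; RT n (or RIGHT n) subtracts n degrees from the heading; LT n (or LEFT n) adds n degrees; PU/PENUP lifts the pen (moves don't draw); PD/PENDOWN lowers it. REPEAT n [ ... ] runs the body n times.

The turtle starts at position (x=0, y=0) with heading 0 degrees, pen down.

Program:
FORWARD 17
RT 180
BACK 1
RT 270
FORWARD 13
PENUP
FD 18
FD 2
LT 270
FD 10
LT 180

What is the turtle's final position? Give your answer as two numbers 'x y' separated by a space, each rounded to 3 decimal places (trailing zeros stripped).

Executing turtle program step by step:
Start: pos=(0,0), heading=0, pen down
FD 17: (0,0) -> (17,0) [heading=0, draw]
RT 180: heading 0 -> 180
BK 1: (17,0) -> (18,0) [heading=180, draw]
RT 270: heading 180 -> 270
FD 13: (18,0) -> (18,-13) [heading=270, draw]
PU: pen up
FD 18: (18,-13) -> (18,-31) [heading=270, move]
FD 2: (18,-31) -> (18,-33) [heading=270, move]
LT 270: heading 270 -> 180
FD 10: (18,-33) -> (8,-33) [heading=180, move]
LT 180: heading 180 -> 0
Final: pos=(8,-33), heading=0, 3 segment(s) drawn

Answer: 8 -33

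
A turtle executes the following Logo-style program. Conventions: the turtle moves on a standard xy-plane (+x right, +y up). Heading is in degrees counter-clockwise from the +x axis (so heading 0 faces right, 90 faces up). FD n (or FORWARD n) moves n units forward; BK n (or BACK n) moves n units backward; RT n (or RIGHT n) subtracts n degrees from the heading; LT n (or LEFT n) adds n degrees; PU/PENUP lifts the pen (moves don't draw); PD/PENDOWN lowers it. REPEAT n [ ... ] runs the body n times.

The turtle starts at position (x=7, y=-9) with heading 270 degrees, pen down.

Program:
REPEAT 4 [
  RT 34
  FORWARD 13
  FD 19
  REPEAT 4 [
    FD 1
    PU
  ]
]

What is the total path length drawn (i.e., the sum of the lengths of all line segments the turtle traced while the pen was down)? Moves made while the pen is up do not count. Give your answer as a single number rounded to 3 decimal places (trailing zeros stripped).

Answer: 33

Derivation:
Executing turtle program step by step:
Start: pos=(7,-9), heading=270, pen down
REPEAT 4 [
  -- iteration 1/4 --
  RT 34: heading 270 -> 236
  FD 13: (7,-9) -> (-0.27,-19.777) [heading=236, draw]
  FD 19: (-0.27,-19.777) -> (-10.894,-35.529) [heading=236, draw]
  REPEAT 4 [
    -- iteration 1/4 --
    FD 1: (-10.894,-35.529) -> (-11.453,-36.358) [heading=236, draw]
    PU: pen up
    -- iteration 2/4 --
    FD 1: (-11.453,-36.358) -> (-12.013,-37.187) [heading=236, move]
    PU: pen up
    -- iteration 3/4 --
    FD 1: (-12.013,-37.187) -> (-12.572,-38.016) [heading=236, move]
    PU: pen up
    -- iteration 4/4 --
    FD 1: (-12.572,-38.016) -> (-13.131,-38.845) [heading=236, move]
    PU: pen up
  ]
  -- iteration 2/4 --
  RT 34: heading 236 -> 202
  FD 13: (-13.131,-38.845) -> (-25.184,-43.715) [heading=202, move]
  FD 19: (-25.184,-43.715) -> (-42.801,-50.833) [heading=202, move]
  REPEAT 4 [
    -- iteration 1/4 --
    FD 1: (-42.801,-50.833) -> (-43.728,-51.207) [heading=202, move]
    PU: pen up
    -- iteration 2/4 --
    FD 1: (-43.728,-51.207) -> (-44.655,-51.582) [heading=202, move]
    PU: pen up
    -- iteration 3/4 --
    FD 1: (-44.655,-51.582) -> (-45.582,-51.957) [heading=202, move]
    PU: pen up
    -- iteration 4/4 --
    FD 1: (-45.582,-51.957) -> (-46.51,-52.331) [heading=202, move]
    PU: pen up
  ]
  -- iteration 3/4 --
  RT 34: heading 202 -> 168
  FD 13: (-46.51,-52.331) -> (-59.225,-49.628) [heading=168, move]
  FD 19: (-59.225,-49.628) -> (-77.81,-45.678) [heading=168, move]
  REPEAT 4 [
    -- iteration 1/4 --
    FD 1: (-77.81,-45.678) -> (-78.788,-45.47) [heading=168, move]
    PU: pen up
    -- iteration 2/4 --
    FD 1: (-78.788,-45.47) -> (-79.767,-45.262) [heading=168, move]
    PU: pen up
    -- iteration 3/4 --
    FD 1: (-79.767,-45.262) -> (-80.745,-45.054) [heading=168, move]
    PU: pen up
    -- iteration 4/4 --
    FD 1: (-80.745,-45.054) -> (-81.723,-44.846) [heading=168, move]
    PU: pen up
  ]
  -- iteration 4/4 --
  RT 34: heading 168 -> 134
  FD 13: (-81.723,-44.846) -> (-90.753,-35.495) [heading=134, move]
  FD 19: (-90.753,-35.495) -> (-103.952,-21.827) [heading=134, move]
  REPEAT 4 [
    -- iteration 1/4 --
    FD 1: (-103.952,-21.827) -> (-104.647,-21.108) [heading=134, move]
    PU: pen up
    -- iteration 2/4 --
    FD 1: (-104.647,-21.108) -> (-105.341,-20.389) [heading=134, move]
    PU: pen up
    -- iteration 3/4 --
    FD 1: (-105.341,-20.389) -> (-106.036,-19.669) [heading=134, move]
    PU: pen up
    -- iteration 4/4 --
    FD 1: (-106.036,-19.669) -> (-106.731,-18.95) [heading=134, move]
    PU: pen up
  ]
]
Final: pos=(-106.731,-18.95), heading=134, 3 segment(s) drawn

Segment lengths:
  seg 1: (7,-9) -> (-0.27,-19.777), length = 13
  seg 2: (-0.27,-19.777) -> (-10.894,-35.529), length = 19
  seg 3: (-10.894,-35.529) -> (-11.453,-36.358), length = 1
Total = 33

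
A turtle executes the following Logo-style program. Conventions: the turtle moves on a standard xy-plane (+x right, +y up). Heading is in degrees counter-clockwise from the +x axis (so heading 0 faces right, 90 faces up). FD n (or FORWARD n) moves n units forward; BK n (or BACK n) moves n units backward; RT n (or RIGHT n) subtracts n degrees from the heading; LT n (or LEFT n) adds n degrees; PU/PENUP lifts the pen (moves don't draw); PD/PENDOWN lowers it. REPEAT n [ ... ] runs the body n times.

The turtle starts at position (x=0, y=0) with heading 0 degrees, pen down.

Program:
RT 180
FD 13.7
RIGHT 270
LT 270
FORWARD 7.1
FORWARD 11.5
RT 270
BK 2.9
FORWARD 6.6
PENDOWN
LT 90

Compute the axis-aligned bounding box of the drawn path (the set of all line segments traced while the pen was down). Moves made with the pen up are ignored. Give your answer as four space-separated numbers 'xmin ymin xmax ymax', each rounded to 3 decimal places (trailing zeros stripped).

Executing turtle program step by step:
Start: pos=(0,0), heading=0, pen down
RT 180: heading 0 -> 180
FD 13.7: (0,0) -> (-13.7,0) [heading=180, draw]
RT 270: heading 180 -> 270
LT 270: heading 270 -> 180
FD 7.1: (-13.7,0) -> (-20.8,0) [heading=180, draw]
FD 11.5: (-20.8,0) -> (-32.3,0) [heading=180, draw]
RT 270: heading 180 -> 270
BK 2.9: (-32.3,0) -> (-32.3,2.9) [heading=270, draw]
FD 6.6: (-32.3,2.9) -> (-32.3,-3.7) [heading=270, draw]
PD: pen down
LT 90: heading 270 -> 0
Final: pos=(-32.3,-3.7), heading=0, 5 segment(s) drawn

Segment endpoints: x in {-32.3, -20.8, -13.7, 0}, y in {-3.7, 0, 0, 0, 0, 2.9}
xmin=-32.3, ymin=-3.7, xmax=0, ymax=2.9

Answer: -32.3 -3.7 0 2.9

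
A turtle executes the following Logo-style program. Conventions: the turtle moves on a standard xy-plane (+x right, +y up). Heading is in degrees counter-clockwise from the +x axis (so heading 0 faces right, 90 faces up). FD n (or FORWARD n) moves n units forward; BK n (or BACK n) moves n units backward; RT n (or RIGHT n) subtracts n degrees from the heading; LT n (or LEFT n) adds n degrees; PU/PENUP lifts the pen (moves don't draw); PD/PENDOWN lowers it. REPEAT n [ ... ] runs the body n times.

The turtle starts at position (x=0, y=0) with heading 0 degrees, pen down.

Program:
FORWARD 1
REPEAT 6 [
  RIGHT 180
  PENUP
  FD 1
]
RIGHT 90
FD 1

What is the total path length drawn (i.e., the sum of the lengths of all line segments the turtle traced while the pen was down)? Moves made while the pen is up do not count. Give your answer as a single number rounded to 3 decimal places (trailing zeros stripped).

Answer: 1

Derivation:
Executing turtle program step by step:
Start: pos=(0,0), heading=0, pen down
FD 1: (0,0) -> (1,0) [heading=0, draw]
REPEAT 6 [
  -- iteration 1/6 --
  RT 180: heading 0 -> 180
  PU: pen up
  FD 1: (1,0) -> (0,0) [heading=180, move]
  -- iteration 2/6 --
  RT 180: heading 180 -> 0
  PU: pen up
  FD 1: (0,0) -> (1,0) [heading=0, move]
  -- iteration 3/6 --
  RT 180: heading 0 -> 180
  PU: pen up
  FD 1: (1,0) -> (0,0) [heading=180, move]
  -- iteration 4/6 --
  RT 180: heading 180 -> 0
  PU: pen up
  FD 1: (0,0) -> (1,0) [heading=0, move]
  -- iteration 5/6 --
  RT 180: heading 0 -> 180
  PU: pen up
  FD 1: (1,0) -> (0,0) [heading=180, move]
  -- iteration 6/6 --
  RT 180: heading 180 -> 0
  PU: pen up
  FD 1: (0,0) -> (1,0) [heading=0, move]
]
RT 90: heading 0 -> 270
FD 1: (1,0) -> (1,-1) [heading=270, move]
Final: pos=(1,-1), heading=270, 1 segment(s) drawn

Segment lengths:
  seg 1: (0,0) -> (1,0), length = 1
Total = 1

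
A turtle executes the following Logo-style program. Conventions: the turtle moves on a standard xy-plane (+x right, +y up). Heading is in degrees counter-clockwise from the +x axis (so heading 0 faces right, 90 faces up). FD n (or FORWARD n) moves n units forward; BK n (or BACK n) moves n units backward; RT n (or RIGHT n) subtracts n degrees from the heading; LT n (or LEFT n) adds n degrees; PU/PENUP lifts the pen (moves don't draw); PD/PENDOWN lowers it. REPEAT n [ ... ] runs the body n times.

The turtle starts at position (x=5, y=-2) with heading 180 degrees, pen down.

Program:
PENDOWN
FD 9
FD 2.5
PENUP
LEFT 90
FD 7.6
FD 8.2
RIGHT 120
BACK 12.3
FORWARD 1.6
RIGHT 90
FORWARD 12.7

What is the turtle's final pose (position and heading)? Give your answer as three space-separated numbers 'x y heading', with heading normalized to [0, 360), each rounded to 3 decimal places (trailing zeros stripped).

Answer: 9.116 -12.151 60

Derivation:
Executing turtle program step by step:
Start: pos=(5,-2), heading=180, pen down
PD: pen down
FD 9: (5,-2) -> (-4,-2) [heading=180, draw]
FD 2.5: (-4,-2) -> (-6.5,-2) [heading=180, draw]
PU: pen up
LT 90: heading 180 -> 270
FD 7.6: (-6.5,-2) -> (-6.5,-9.6) [heading=270, move]
FD 8.2: (-6.5,-9.6) -> (-6.5,-17.8) [heading=270, move]
RT 120: heading 270 -> 150
BK 12.3: (-6.5,-17.8) -> (4.152,-23.95) [heading=150, move]
FD 1.6: (4.152,-23.95) -> (2.766,-23.15) [heading=150, move]
RT 90: heading 150 -> 60
FD 12.7: (2.766,-23.15) -> (9.116,-12.151) [heading=60, move]
Final: pos=(9.116,-12.151), heading=60, 2 segment(s) drawn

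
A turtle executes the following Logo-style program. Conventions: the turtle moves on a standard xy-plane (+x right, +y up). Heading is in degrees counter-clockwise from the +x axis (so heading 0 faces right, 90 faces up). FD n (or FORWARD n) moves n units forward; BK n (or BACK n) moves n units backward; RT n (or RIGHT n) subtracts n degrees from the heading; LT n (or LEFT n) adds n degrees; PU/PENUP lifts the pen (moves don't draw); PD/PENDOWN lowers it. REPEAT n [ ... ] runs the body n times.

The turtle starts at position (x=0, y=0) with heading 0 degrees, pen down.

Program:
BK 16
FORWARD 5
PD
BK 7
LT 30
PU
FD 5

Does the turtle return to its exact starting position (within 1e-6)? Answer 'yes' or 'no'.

Answer: no

Derivation:
Executing turtle program step by step:
Start: pos=(0,0), heading=0, pen down
BK 16: (0,0) -> (-16,0) [heading=0, draw]
FD 5: (-16,0) -> (-11,0) [heading=0, draw]
PD: pen down
BK 7: (-11,0) -> (-18,0) [heading=0, draw]
LT 30: heading 0 -> 30
PU: pen up
FD 5: (-18,0) -> (-13.67,2.5) [heading=30, move]
Final: pos=(-13.67,2.5), heading=30, 3 segment(s) drawn

Start position: (0, 0)
Final position: (-13.67, 2.5)
Distance = 13.897; >= 1e-6 -> NOT closed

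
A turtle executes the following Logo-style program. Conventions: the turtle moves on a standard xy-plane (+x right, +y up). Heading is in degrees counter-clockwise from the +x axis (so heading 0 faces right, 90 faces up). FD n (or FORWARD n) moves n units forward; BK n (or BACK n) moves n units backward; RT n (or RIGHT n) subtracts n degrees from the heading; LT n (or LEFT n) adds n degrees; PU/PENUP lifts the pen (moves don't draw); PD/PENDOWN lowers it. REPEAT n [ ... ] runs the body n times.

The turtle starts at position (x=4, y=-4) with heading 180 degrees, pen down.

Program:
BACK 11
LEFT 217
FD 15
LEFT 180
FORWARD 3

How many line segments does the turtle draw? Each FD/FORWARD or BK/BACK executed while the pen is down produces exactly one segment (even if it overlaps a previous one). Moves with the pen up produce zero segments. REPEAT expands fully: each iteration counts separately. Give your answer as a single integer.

Executing turtle program step by step:
Start: pos=(4,-4), heading=180, pen down
BK 11: (4,-4) -> (15,-4) [heading=180, draw]
LT 217: heading 180 -> 37
FD 15: (15,-4) -> (26.98,5.027) [heading=37, draw]
LT 180: heading 37 -> 217
FD 3: (26.98,5.027) -> (24.584,3.222) [heading=217, draw]
Final: pos=(24.584,3.222), heading=217, 3 segment(s) drawn
Segments drawn: 3

Answer: 3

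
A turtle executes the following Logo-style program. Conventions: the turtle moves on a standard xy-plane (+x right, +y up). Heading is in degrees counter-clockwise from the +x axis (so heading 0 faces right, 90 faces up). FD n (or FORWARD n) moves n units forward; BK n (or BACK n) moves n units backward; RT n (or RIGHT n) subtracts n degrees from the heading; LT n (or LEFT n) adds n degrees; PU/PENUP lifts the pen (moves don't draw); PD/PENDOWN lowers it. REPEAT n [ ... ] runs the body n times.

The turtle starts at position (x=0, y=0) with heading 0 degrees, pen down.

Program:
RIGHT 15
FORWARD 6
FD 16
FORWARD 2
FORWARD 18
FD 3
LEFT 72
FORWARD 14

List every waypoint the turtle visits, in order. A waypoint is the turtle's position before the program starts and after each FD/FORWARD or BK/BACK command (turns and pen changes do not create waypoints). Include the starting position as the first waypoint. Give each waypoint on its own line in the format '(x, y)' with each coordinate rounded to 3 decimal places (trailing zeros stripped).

Executing turtle program step by step:
Start: pos=(0,0), heading=0, pen down
RT 15: heading 0 -> 345
FD 6: (0,0) -> (5.796,-1.553) [heading=345, draw]
FD 16: (5.796,-1.553) -> (21.25,-5.694) [heading=345, draw]
FD 2: (21.25,-5.694) -> (23.182,-6.212) [heading=345, draw]
FD 18: (23.182,-6.212) -> (40.569,-10.87) [heading=345, draw]
FD 3: (40.569,-10.87) -> (43.467,-11.647) [heading=345, draw]
LT 72: heading 345 -> 57
FD 14: (43.467,-11.647) -> (51.092,0.095) [heading=57, draw]
Final: pos=(51.092,0.095), heading=57, 6 segment(s) drawn
Waypoints (7 total):
(0, 0)
(5.796, -1.553)
(21.25, -5.694)
(23.182, -6.212)
(40.569, -10.87)
(43.467, -11.647)
(51.092, 0.095)

Answer: (0, 0)
(5.796, -1.553)
(21.25, -5.694)
(23.182, -6.212)
(40.569, -10.87)
(43.467, -11.647)
(51.092, 0.095)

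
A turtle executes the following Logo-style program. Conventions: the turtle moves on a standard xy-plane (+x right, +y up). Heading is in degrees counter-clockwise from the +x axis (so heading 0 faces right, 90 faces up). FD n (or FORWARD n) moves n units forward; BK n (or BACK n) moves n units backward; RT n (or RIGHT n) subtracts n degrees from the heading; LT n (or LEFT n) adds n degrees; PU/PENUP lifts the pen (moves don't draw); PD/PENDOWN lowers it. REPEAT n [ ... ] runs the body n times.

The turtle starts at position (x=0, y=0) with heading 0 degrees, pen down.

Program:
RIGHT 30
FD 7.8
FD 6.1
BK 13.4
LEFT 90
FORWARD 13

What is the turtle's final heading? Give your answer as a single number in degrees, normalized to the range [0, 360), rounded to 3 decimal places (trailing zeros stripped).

Executing turtle program step by step:
Start: pos=(0,0), heading=0, pen down
RT 30: heading 0 -> 330
FD 7.8: (0,0) -> (6.755,-3.9) [heading=330, draw]
FD 6.1: (6.755,-3.9) -> (12.038,-6.95) [heading=330, draw]
BK 13.4: (12.038,-6.95) -> (0.433,-0.25) [heading=330, draw]
LT 90: heading 330 -> 60
FD 13: (0.433,-0.25) -> (6.933,11.008) [heading=60, draw]
Final: pos=(6.933,11.008), heading=60, 4 segment(s) drawn

Answer: 60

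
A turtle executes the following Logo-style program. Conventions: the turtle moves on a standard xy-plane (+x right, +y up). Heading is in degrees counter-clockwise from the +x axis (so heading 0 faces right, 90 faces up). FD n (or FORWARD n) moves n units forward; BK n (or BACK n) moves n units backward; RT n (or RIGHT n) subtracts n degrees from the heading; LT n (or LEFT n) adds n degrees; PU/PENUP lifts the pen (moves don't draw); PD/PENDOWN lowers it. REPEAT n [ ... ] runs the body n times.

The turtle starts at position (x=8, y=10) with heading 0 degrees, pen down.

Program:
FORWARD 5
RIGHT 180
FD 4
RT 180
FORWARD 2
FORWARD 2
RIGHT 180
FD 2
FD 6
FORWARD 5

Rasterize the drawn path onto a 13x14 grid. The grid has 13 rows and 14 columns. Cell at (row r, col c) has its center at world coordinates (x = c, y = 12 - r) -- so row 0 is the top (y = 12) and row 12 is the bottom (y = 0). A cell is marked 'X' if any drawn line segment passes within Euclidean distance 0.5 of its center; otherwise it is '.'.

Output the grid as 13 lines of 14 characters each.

Answer: ..............
..............
XXXXXXXXXXXXXX
..............
..............
..............
..............
..............
..............
..............
..............
..............
..............

Derivation:
Segment 0: (8,10) -> (13,10)
Segment 1: (13,10) -> (9,10)
Segment 2: (9,10) -> (11,10)
Segment 3: (11,10) -> (13,10)
Segment 4: (13,10) -> (11,10)
Segment 5: (11,10) -> (5,10)
Segment 6: (5,10) -> (0,10)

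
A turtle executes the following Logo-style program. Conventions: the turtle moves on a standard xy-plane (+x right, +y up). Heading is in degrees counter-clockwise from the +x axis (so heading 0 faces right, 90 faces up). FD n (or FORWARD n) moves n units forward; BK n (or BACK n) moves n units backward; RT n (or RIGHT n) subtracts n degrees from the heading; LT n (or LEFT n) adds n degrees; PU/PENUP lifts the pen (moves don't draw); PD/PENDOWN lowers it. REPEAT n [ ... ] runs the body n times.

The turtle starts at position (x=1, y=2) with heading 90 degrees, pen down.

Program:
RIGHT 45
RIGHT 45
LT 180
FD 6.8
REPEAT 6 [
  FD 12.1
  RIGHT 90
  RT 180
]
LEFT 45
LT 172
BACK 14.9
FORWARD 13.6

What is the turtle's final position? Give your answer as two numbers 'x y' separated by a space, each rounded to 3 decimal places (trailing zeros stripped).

Answer: -16.862 -9.318

Derivation:
Executing turtle program step by step:
Start: pos=(1,2), heading=90, pen down
RT 45: heading 90 -> 45
RT 45: heading 45 -> 0
LT 180: heading 0 -> 180
FD 6.8: (1,2) -> (-5.8,2) [heading=180, draw]
REPEAT 6 [
  -- iteration 1/6 --
  FD 12.1: (-5.8,2) -> (-17.9,2) [heading=180, draw]
  RT 90: heading 180 -> 90
  RT 180: heading 90 -> 270
  -- iteration 2/6 --
  FD 12.1: (-17.9,2) -> (-17.9,-10.1) [heading=270, draw]
  RT 90: heading 270 -> 180
  RT 180: heading 180 -> 0
  -- iteration 3/6 --
  FD 12.1: (-17.9,-10.1) -> (-5.8,-10.1) [heading=0, draw]
  RT 90: heading 0 -> 270
  RT 180: heading 270 -> 90
  -- iteration 4/6 --
  FD 12.1: (-5.8,-10.1) -> (-5.8,2) [heading=90, draw]
  RT 90: heading 90 -> 0
  RT 180: heading 0 -> 180
  -- iteration 5/6 --
  FD 12.1: (-5.8,2) -> (-17.9,2) [heading=180, draw]
  RT 90: heading 180 -> 90
  RT 180: heading 90 -> 270
  -- iteration 6/6 --
  FD 12.1: (-17.9,2) -> (-17.9,-10.1) [heading=270, draw]
  RT 90: heading 270 -> 180
  RT 180: heading 180 -> 0
]
LT 45: heading 0 -> 45
LT 172: heading 45 -> 217
BK 14.9: (-17.9,-10.1) -> (-6,-1.133) [heading=217, draw]
FD 13.6: (-6,-1.133) -> (-16.862,-9.318) [heading=217, draw]
Final: pos=(-16.862,-9.318), heading=217, 9 segment(s) drawn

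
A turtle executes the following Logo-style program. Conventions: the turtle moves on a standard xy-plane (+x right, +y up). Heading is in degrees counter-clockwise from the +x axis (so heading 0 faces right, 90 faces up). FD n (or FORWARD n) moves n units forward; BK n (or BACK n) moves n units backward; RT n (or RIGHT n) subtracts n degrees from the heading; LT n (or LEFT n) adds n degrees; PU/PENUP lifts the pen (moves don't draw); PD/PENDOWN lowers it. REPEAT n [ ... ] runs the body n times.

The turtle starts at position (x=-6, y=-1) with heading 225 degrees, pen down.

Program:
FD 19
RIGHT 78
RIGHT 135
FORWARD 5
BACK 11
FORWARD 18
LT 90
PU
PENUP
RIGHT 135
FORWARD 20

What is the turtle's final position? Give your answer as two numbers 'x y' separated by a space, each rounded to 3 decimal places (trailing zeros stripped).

Answer: 9.076 -22.833

Derivation:
Executing turtle program step by step:
Start: pos=(-6,-1), heading=225, pen down
FD 19: (-6,-1) -> (-19.435,-14.435) [heading=225, draw]
RT 78: heading 225 -> 147
RT 135: heading 147 -> 12
FD 5: (-19.435,-14.435) -> (-14.544,-13.395) [heading=12, draw]
BK 11: (-14.544,-13.395) -> (-25.304,-15.682) [heading=12, draw]
FD 18: (-25.304,-15.682) -> (-7.697,-11.94) [heading=12, draw]
LT 90: heading 12 -> 102
PU: pen up
PU: pen up
RT 135: heading 102 -> 327
FD 20: (-7.697,-11.94) -> (9.076,-22.833) [heading=327, move]
Final: pos=(9.076,-22.833), heading=327, 4 segment(s) drawn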